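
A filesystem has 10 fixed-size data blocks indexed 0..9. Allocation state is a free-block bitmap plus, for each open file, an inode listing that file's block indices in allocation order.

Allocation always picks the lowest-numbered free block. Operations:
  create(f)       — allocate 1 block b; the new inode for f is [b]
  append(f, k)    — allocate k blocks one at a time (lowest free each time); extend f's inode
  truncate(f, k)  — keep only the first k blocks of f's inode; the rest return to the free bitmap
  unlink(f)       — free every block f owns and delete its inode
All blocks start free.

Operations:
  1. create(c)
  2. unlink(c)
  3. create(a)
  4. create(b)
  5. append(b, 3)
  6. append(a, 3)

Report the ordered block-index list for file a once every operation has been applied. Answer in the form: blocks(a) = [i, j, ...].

after create(c) → c:[0]  free=[F.........]
after unlink(c) →   free=[..........]
after create(a) → a:[0]  free=[F.........]
after create(b) → a:[0], b:[1]  free=[FF........]
after append(b, 3) → a:[0], b:[1, 2, 3, 4]  free=[FFFFF.....]
after append(a, 3) → a:[0, 5, 6, 7], b:[1, 2, 3, 4]  free=[FFFFFFFF..]

blocks(a) = [0, 5, 6, 7]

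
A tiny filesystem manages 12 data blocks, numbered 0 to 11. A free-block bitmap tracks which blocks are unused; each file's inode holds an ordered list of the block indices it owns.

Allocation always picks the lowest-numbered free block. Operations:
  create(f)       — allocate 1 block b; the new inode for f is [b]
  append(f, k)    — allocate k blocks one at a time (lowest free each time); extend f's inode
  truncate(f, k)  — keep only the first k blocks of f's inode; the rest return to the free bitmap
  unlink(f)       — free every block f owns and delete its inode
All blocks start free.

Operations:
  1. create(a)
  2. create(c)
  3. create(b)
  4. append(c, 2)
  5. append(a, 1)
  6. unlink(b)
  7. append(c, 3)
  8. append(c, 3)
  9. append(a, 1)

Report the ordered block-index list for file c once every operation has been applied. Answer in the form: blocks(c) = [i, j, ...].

blocks(c) = [1, 3, 4, 2, 6, 7, 8, 9, 10]

after create(a) → a:[0]  free=[F...........]
after create(c) → a:[0], c:[1]  free=[FF..........]
after create(b) → a:[0], b:[2], c:[1]  free=[FFF.........]
after append(c, 2) → a:[0], b:[2], c:[1, 3, 4]  free=[FFFFF.......]
after append(a, 1) → a:[0, 5], b:[2], c:[1, 3, 4]  free=[FFFFFF......]
after unlink(b) → a:[0, 5], c:[1, 3, 4]  free=[FF.FFF......]
after append(c, 3) → a:[0, 5], c:[1, 3, 4, 2, 6, 7]  free=[FFFFFFFF....]
after append(c, 3) → a:[0, 5], c:[1, 3, 4, 2, 6, 7, 8, 9, 10]  free=[FFFFFFFFFFF.]
after append(a, 1) → a:[0, 5, 11], c:[1, 3, 4, 2, 6, 7, 8, 9, 10]  free=[FFFFFFFFFFFF]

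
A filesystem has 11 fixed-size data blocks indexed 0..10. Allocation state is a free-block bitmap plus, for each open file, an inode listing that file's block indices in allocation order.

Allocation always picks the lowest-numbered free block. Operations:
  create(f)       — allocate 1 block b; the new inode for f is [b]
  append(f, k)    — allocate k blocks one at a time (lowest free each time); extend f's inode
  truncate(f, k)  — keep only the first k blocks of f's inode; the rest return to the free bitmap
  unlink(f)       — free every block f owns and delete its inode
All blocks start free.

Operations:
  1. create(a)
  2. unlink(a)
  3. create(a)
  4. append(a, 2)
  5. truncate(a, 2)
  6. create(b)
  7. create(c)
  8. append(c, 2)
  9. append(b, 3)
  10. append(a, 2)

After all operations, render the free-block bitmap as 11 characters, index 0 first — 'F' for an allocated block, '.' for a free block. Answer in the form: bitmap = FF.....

bitmap = FFFFFFFFFFF

  1. create(a)  ⇒  F..........  {a→[0]}
  2. unlink(a)  ⇒  ...........  {}
  3. create(a)  ⇒  F..........  {a→[0]}
  4. append(a, 2)  ⇒  FFF........  {a→[0, 1, 2]}
  5. truncate(a, 2)  ⇒  FF.........  {a→[0, 1]}
  6. create(b)  ⇒  FFF........  {a→[0, 1]; b→[2]}
  7. create(c)  ⇒  FFFF.......  {a→[0, 1]; b→[2]; c→[3]}
  8. append(c, 2)  ⇒  FFFFFF.....  {a→[0, 1]; b→[2]; c→[3, 4, 5]}
  9. append(b, 3)  ⇒  FFFFFFFFF..  {a→[0, 1]; b→[2, 6, 7, 8]; c→[3, 4, 5]}
  10. append(a, 2)  ⇒  FFFFFFFFFFF  {a→[0, 1, 9, 10]; b→[2, 6, 7, 8]; c→[3, 4, 5]}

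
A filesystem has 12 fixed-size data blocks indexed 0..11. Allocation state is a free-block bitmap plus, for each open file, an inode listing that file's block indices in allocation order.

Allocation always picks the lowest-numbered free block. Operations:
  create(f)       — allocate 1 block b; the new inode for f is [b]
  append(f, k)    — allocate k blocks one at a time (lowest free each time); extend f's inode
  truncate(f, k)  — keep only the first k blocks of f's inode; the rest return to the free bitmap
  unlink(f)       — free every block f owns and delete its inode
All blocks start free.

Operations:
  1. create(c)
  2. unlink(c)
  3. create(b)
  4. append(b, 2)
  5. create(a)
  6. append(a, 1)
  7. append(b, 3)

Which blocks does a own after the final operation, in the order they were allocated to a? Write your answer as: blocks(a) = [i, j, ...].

create(c): bitmap=F........... | c=[0]
unlink(c): bitmap=............ | 
create(b): bitmap=F........... | b=[0]
append(b, 2): bitmap=FFF......... | b=[0, 1, 2]
create(a): bitmap=FFFF........ | a=[3] b=[0, 1, 2]
append(a, 1): bitmap=FFFFF....... | a=[3, 4] b=[0, 1, 2]
append(b, 3): bitmap=FFFFFFFF.... | a=[3, 4] b=[0, 1, 2, 5, 6, 7]

blocks(a) = [3, 4]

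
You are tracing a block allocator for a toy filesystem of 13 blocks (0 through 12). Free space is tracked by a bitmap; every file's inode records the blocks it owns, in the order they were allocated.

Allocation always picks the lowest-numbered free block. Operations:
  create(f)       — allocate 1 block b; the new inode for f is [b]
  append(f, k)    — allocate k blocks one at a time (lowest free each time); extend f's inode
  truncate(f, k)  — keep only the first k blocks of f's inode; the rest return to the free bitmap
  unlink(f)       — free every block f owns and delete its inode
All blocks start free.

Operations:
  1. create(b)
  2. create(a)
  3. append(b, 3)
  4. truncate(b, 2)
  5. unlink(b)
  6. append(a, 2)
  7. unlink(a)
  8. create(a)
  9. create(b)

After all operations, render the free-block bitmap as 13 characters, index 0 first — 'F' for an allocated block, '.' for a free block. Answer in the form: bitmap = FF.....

bitmap = FF...........

[1] create(b) — b=0 (map F............)
[2] create(a) — a=1 b=0 (map FF...........)
[3] append(b, 3) — a=1 b=0,2,3,4 (map FFFFF........)
[4] truncate(b, 2) — a=1 b=0,2 (map FFF..........)
[5] unlink(b) — a=1 (map .F...........)
[6] append(a, 2) — a=1,0,2 (map FFF..........)
[7] unlink(a) —  (map .............)
[8] create(a) — a=0 (map F............)
[9] create(b) — a=0 b=1 (map FF...........)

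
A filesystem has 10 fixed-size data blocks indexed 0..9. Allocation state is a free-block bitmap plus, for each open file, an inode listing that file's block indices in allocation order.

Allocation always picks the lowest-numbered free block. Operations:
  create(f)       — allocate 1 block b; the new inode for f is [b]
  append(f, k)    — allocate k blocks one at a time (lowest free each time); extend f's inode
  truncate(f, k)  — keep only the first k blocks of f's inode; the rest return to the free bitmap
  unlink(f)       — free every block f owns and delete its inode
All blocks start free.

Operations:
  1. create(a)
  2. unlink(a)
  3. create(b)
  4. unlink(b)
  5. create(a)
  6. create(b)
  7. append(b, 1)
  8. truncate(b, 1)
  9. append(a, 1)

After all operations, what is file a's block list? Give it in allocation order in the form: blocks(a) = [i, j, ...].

blocks(a) = [0, 2]

create(a): bitmap=F......... | a=[0]
unlink(a): bitmap=.......... | 
create(b): bitmap=F......... | b=[0]
unlink(b): bitmap=.......... | 
create(a): bitmap=F......... | a=[0]
create(b): bitmap=FF........ | a=[0] b=[1]
append(b, 1): bitmap=FFF....... | a=[0] b=[1, 2]
truncate(b, 1): bitmap=FF........ | a=[0] b=[1]
append(a, 1): bitmap=FFF....... | a=[0, 2] b=[1]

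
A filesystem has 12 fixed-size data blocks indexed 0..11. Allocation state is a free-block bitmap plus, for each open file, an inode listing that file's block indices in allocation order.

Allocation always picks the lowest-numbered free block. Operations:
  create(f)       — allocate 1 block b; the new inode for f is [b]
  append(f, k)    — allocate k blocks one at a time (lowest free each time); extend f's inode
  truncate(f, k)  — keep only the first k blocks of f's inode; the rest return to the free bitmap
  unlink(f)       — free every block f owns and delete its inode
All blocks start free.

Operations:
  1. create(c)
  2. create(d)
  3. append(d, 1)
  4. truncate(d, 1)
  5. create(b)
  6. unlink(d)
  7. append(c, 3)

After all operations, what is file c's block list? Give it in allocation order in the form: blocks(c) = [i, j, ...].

blocks(c) = [0, 1, 3, 4]

create(c): bitmap=F........... | c=[0]
create(d): bitmap=FF.......... | c=[0] d=[1]
append(d, 1): bitmap=FFF......... | c=[0] d=[1, 2]
truncate(d, 1): bitmap=FF.......... | c=[0] d=[1]
create(b): bitmap=FFF......... | b=[2] c=[0] d=[1]
unlink(d): bitmap=F.F......... | b=[2] c=[0]
append(c, 3): bitmap=FFFFF....... | b=[2] c=[0, 1, 3, 4]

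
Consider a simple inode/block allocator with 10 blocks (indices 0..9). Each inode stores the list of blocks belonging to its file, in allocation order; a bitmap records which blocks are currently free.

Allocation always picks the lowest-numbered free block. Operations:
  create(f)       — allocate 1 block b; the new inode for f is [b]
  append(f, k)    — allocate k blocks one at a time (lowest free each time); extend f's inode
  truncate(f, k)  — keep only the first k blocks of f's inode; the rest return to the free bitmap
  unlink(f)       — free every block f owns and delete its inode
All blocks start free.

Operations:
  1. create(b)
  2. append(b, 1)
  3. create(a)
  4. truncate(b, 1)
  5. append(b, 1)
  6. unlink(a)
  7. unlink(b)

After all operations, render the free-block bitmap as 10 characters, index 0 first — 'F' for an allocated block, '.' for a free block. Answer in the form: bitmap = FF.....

after create(b) → b:[0]  free=[F.........]
after append(b, 1) → b:[0, 1]  free=[FF........]
after create(a) → a:[2], b:[0, 1]  free=[FFF.......]
after truncate(b, 1) → a:[2], b:[0]  free=[F.F.......]
after append(b, 1) → a:[2], b:[0, 1]  free=[FFF.......]
after unlink(a) → b:[0, 1]  free=[FF........]
after unlink(b) →   free=[..........]

bitmap = ..........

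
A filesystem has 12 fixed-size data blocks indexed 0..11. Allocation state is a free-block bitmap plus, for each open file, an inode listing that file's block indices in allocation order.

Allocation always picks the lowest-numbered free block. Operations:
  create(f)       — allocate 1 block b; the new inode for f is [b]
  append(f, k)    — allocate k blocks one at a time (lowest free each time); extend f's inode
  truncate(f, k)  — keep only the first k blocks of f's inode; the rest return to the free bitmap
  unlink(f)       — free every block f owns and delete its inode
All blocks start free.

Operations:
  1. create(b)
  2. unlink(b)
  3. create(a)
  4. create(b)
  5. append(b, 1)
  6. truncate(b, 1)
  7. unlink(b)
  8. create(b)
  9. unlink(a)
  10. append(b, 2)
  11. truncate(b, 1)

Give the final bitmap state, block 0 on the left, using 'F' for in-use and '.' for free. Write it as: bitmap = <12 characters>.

[1] create(b) — b=0 (map F...........)
[2] unlink(b) —  (map ............)
[3] create(a) — a=0 (map F...........)
[4] create(b) — a=0 b=1 (map FF..........)
[5] append(b, 1) — a=0 b=1,2 (map FFF.........)
[6] truncate(b, 1) — a=0 b=1 (map FF..........)
[7] unlink(b) — a=0 (map F...........)
[8] create(b) — a=0 b=1 (map FF..........)
[9] unlink(a) — b=1 (map .F..........)
[10] append(b, 2) — b=1,0,2 (map FFF.........)
[11] truncate(b, 1) — b=1 (map .F..........)

bitmap = .F..........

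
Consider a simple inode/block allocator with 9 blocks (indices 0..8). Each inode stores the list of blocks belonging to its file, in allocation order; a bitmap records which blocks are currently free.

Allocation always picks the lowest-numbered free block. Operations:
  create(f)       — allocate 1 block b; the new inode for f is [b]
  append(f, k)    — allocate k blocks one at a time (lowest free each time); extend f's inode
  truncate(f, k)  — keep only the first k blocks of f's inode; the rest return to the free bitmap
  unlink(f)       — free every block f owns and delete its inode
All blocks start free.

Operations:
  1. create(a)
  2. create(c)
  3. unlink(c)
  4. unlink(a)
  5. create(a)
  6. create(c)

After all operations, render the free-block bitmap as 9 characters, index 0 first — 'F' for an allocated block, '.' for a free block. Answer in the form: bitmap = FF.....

after create(a) → a:[0]  free=[F........]
after create(c) → a:[0], c:[1]  free=[FF.......]
after unlink(c) → a:[0]  free=[F........]
after unlink(a) →   free=[.........]
after create(a) → a:[0]  free=[F........]
after create(c) → a:[0], c:[1]  free=[FF.......]

bitmap = FF.......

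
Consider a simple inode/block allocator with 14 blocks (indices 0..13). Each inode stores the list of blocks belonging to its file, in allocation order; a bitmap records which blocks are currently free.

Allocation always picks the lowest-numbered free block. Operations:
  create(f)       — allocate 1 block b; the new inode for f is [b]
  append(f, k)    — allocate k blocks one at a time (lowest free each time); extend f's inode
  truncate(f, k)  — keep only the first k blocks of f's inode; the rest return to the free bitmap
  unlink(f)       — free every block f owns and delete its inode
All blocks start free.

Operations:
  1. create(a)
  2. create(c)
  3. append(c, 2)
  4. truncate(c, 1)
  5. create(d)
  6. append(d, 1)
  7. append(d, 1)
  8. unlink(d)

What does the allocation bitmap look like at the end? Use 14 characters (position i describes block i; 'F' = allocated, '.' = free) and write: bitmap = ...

[1] create(a) — a=0 (map F.............)
[2] create(c) — a=0 c=1 (map FF............)
[3] append(c, 2) — a=0 c=1,2,3 (map FFFF..........)
[4] truncate(c, 1) — a=0 c=1 (map FF............)
[5] create(d) — a=0 c=1 d=2 (map FFF...........)
[6] append(d, 1) — a=0 c=1 d=2,3 (map FFFF..........)
[7] append(d, 1) — a=0 c=1 d=2,3,4 (map FFFFF.........)
[8] unlink(d) — a=0 c=1 (map FF............)

bitmap = FF............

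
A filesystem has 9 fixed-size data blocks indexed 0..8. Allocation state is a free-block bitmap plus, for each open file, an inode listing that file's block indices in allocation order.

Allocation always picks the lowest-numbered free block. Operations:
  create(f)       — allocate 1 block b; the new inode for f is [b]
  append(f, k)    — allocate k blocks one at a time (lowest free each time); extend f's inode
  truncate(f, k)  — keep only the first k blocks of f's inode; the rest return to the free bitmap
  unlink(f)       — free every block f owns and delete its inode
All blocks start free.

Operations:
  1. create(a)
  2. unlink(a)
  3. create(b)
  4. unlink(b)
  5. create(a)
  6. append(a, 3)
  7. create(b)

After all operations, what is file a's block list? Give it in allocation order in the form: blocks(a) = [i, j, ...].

blocks(a) = [0, 1, 2, 3]

create(a): bitmap=F........ | a=[0]
unlink(a): bitmap=......... | 
create(b): bitmap=F........ | b=[0]
unlink(b): bitmap=......... | 
create(a): bitmap=F........ | a=[0]
append(a, 3): bitmap=FFFF..... | a=[0, 1, 2, 3]
create(b): bitmap=FFFFF.... | a=[0, 1, 2, 3] b=[4]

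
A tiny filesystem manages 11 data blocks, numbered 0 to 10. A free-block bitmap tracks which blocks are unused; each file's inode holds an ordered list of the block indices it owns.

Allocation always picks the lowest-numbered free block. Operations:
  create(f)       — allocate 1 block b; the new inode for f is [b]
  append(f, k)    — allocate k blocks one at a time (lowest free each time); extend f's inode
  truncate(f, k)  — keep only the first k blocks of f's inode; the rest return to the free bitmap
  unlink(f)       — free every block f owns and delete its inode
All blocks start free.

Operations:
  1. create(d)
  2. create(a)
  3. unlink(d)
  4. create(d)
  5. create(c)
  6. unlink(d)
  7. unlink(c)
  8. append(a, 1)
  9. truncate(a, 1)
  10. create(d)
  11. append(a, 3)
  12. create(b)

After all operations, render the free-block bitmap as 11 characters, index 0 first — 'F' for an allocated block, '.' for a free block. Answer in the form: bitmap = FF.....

bitmap = FFFFFF.....

  1. create(d)  ⇒  F..........  {d→[0]}
  2. create(a)  ⇒  FF.........  {a→[1]; d→[0]}
  3. unlink(d)  ⇒  .F.........  {a→[1]}
  4. create(d)  ⇒  FF.........  {a→[1]; d→[0]}
  5. create(c)  ⇒  FFF........  {a→[1]; c→[2]; d→[0]}
  6. unlink(d)  ⇒  .FF........  {a→[1]; c→[2]}
  7. unlink(c)  ⇒  .F.........  {a→[1]}
  8. append(a, 1)  ⇒  FF.........  {a→[1, 0]}
  9. truncate(a, 1)  ⇒  .F.........  {a→[1]}
  10. create(d)  ⇒  FF.........  {a→[1]; d→[0]}
  11. append(a, 3)  ⇒  FFFFF......  {a→[1, 2, 3, 4]; d→[0]}
  12. create(b)  ⇒  FFFFFF.....  {a→[1, 2, 3, 4]; b→[5]; d→[0]}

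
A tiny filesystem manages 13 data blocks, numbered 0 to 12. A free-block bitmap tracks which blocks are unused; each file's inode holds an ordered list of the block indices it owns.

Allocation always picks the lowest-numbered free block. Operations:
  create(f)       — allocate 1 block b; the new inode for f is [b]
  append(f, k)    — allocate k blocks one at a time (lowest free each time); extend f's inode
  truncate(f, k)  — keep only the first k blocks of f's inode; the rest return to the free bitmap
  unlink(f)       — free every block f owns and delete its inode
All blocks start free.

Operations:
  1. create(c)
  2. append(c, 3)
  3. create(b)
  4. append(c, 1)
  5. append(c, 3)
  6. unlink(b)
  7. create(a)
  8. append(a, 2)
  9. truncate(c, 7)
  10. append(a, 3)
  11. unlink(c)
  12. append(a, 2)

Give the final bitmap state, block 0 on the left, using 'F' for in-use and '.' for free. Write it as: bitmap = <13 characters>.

bitmap = FF..F...FFFFF

[1] create(c) — c=0 (map F............)
[2] append(c, 3) — c=0,1,2,3 (map FFFF.........)
[3] create(b) — b=4 c=0,1,2,3 (map FFFFF........)
[4] append(c, 1) — b=4 c=0,1,2,3,5 (map FFFFFF.......)
[5] append(c, 3) — b=4 c=0,1,2,3,5,6,7,8 (map FFFFFFFFF....)
[6] unlink(b) — c=0,1,2,3,5,6,7,8 (map FFFF.FFFF....)
[7] create(a) — a=4 c=0,1,2,3,5,6,7,8 (map FFFFFFFFF....)
[8] append(a, 2) — a=4,9,10 c=0,1,2,3,5,6,7,8 (map FFFFFFFFFFF..)
[9] truncate(c, 7) — a=4,9,10 c=0,1,2,3,5,6,7 (map FFFFFFFF.FF..)
[10] append(a, 3) — a=4,9,10,8,11,12 c=0,1,2,3,5,6,7 (map FFFFFFFFFFFFF)
[11] unlink(c) — a=4,9,10,8,11,12 (map ....F...FFFFF)
[12] append(a, 2) — a=4,9,10,8,11,12,0,1 (map FF..F...FFFFF)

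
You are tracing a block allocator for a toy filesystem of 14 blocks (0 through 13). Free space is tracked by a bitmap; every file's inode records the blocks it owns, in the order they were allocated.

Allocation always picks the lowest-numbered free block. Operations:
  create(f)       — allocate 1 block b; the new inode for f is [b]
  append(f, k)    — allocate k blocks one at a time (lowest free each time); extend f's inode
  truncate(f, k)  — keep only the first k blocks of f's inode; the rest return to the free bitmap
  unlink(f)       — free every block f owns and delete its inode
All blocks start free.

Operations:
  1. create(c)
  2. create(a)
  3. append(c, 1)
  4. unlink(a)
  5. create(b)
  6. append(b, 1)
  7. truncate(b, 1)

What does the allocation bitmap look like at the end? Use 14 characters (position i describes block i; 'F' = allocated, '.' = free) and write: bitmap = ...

bitmap = FFF...........

[1] create(c) — c=0 (map F.............)
[2] create(a) — a=1 c=0 (map FF............)
[3] append(c, 1) — a=1 c=0,2 (map FFF...........)
[4] unlink(a) — c=0,2 (map F.F...........)
[5] create(b) — b=1 c=0,2 (map FFF...........)
[6] append(b, 1) — b=1,3 c=0,2 (map FFFF..........)
[7] truncate(b, 1) — b=1 c=0,2 (map FFF...........)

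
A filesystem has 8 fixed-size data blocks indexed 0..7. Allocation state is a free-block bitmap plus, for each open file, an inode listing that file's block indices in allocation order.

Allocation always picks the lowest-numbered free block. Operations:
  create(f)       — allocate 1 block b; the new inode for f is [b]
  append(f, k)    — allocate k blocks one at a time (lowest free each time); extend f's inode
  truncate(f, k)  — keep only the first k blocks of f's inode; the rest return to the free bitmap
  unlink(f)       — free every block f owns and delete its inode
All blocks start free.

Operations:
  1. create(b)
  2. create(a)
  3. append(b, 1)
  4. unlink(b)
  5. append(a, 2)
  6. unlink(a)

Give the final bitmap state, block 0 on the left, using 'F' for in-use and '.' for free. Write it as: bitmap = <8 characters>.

[1] create(b) — b=0 (map F.......)
[2] create(a) — a=1 b=0 (map FF......)
[3] append(b, 1) — a=1 b=0,2 (map FFF.....)
[4] unlink(b) — a=1 (map .F......)
[5] append(a, 2) — a=1,0,2 (map FFF.....)
[6] unlink(a) —  (map ........)

bitmap = ........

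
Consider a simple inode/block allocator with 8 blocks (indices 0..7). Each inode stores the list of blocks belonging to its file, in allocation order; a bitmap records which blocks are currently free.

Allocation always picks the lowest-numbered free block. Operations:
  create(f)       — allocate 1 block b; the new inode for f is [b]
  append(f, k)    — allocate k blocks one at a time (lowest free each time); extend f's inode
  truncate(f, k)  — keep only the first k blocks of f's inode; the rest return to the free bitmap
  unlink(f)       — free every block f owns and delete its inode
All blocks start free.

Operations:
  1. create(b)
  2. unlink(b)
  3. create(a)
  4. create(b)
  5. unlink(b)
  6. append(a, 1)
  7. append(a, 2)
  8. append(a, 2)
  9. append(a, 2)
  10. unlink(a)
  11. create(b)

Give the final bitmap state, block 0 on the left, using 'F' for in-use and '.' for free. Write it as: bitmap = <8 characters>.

bitmap = F.......

  1. create(b)  ⇒  F.......  {b→[0]}
  2. unlink(b)  ⇒  ........  {}
  3. create(a)  ⇒  F.......  {a→[0]}
  4. create(b)  ⇒  FF......  {a→[0]; b→[1]}
  5. unlink(b)  ⇒  F.......  {a→[0]}
  6. append(a, 1)  ⇒  FF......  {a→[0, 1]}
  7. append(a, 2)  ⇒  FFFF....  {a→[0, 1, 2, 3]}
  8. append(a, 2)  ⇒  FFFFFF..  {a→[0, 1, 2, 3, 4, 5]}
  9. append(a, 2)  ⇒  FFFFFFFF  {a→[0, 1, 2, 3, 4, 5, 6, 7]}
  10. unlink(a)  ⇒  ........  {}
  11. create(b)  ⇒  F.......  {b→[0]}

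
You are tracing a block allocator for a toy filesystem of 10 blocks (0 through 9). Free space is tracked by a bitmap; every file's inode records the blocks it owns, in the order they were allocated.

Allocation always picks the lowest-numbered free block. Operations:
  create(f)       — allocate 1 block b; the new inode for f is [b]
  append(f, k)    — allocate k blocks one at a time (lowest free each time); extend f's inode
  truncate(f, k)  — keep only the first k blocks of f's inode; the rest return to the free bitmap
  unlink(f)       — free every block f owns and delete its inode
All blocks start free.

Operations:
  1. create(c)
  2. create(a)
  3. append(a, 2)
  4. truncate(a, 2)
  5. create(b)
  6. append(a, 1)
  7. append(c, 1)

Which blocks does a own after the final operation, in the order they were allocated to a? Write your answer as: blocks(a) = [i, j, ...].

blocks(a) = [1, 2, 4]

after create(c) → c:[0]  free=[F.........]
after create(a) → a:[1], c:[0]  free=[FF........]
after append(a, 2) → a:[1, 2, 3], c:[0]  free=[FFFF......]
after truncate(a, 2) → a:[1, 2], c:[0]  free=[FFF.......]
after create(b) → a:[1, 2], b:[3], c:[0]  free=[FFFF......]
after append(a, 1) → a:[1, 2, 4], b:[3], c:[0]  free=[FFFFF.....]
after append(c, 1) → a:[1, 2, 4], b:[3], c:[0, 5]  free=[FFFFFF....]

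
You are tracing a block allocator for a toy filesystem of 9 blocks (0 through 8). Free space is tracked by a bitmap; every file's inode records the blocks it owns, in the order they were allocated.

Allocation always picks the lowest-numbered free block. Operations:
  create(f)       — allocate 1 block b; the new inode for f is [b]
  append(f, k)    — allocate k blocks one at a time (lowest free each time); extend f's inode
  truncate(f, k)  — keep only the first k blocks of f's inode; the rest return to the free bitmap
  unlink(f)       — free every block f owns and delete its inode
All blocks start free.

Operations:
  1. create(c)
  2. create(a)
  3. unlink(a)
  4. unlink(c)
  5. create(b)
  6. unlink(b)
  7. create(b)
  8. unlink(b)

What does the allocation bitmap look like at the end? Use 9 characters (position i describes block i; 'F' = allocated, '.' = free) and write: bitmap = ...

[1] create(c) — c=0 (map F........)
[2] create(a) — a=1 c=0 (map FF.......)
[3] unlink(a) — c=0 (map F........)
[4] unlink(c) —  (map .........)
[5] create(b) — b=0 (map F........)
[6] unlink(b) —  (map .........)
[7] create(b) — b=0 (map F........)
[8] unlink(b) —  (map .........)

bitmap = .........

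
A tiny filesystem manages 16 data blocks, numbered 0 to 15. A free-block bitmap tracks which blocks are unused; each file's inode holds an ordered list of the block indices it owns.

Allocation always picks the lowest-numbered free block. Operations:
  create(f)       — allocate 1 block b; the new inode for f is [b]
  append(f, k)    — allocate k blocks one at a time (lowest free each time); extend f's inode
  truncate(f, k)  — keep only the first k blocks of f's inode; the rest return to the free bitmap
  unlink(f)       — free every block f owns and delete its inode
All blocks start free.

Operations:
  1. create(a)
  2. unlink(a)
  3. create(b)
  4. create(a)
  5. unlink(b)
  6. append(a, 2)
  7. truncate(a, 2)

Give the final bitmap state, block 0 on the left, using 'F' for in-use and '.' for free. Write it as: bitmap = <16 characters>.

bitmap = FF..............

[1] create(a) — a=0 (map F...............)
[2] unlink(a) —  (map ................)
[3] create(b) — b=0 (map F...............)
[4] create(a) — a=1 b=0 (map FF..............)
[5] unlink(b) — a=1 (map .F..............)
[6] append(a, 2) — a=1,0,2 (map FFF.............)
[7] truncate(a, 2) — a=1,0 (map FF..............)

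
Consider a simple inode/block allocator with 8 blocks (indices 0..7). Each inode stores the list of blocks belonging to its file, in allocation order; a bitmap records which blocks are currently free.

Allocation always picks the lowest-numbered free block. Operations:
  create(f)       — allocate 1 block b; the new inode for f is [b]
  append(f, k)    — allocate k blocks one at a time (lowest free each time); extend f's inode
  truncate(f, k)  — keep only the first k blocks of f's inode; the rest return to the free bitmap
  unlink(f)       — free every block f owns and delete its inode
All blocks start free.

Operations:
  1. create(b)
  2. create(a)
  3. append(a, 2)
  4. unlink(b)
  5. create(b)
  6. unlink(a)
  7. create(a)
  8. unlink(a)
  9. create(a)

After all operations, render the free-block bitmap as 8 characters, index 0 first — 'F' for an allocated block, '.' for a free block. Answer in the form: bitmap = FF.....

bitmap = FF......

  1. create(b)  ⇒  F.......  {b→[0]}
  2. create(a)  ⇒  FF......  {a→[1]; b→[0]}
  3. append(a, 2)  ⇒  FFFF....  {a→[1, 2, 3]; b→[0]}
  4. unlink(b)  ⇒  .FFF....  {a→[1, 2, 3]}
  5. create(b)  ⇒  FFFF....  {a→[1, 2, 3]; b→[0]}
  6. unlink(a)  ⇒  F.......  {b→[0]}
  7. create(a)  ⇒  FF......  {a→[1]; b→[0]}
  8. unlink(a)  ⇒  F.......  {b→[0]}
  9. create(a)  ⇒  FF......  {a→[1]; b→[0]}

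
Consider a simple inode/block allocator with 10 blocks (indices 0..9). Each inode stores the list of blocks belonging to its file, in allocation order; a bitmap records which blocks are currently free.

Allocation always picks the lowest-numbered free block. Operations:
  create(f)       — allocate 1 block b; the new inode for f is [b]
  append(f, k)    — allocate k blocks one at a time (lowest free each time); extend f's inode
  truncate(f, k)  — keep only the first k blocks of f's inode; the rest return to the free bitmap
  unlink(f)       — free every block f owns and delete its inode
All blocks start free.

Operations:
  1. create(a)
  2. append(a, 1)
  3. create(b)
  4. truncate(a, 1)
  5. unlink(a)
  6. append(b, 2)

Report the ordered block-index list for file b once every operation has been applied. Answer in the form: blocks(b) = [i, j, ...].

  1. create(a)  ⇒  F.........  {a→[0]}
  2. append(a, 1)  ⇒  FF........  {a→[0, 1]}
  3. create(b)  ⇒  FFF.......  {a→[0, 1]; b→[2]}
  4. truncate(a, 1)  ⇒  F.F.......  {a→[0]; b→[2]}
  5. unlink(a)  ⇒  ..F.......  {b→[2]}
  6. append(b, 2)  ⇒  FFF.......  {b→[2, 0, 1]}

blocks(b) = [2, 0, 1]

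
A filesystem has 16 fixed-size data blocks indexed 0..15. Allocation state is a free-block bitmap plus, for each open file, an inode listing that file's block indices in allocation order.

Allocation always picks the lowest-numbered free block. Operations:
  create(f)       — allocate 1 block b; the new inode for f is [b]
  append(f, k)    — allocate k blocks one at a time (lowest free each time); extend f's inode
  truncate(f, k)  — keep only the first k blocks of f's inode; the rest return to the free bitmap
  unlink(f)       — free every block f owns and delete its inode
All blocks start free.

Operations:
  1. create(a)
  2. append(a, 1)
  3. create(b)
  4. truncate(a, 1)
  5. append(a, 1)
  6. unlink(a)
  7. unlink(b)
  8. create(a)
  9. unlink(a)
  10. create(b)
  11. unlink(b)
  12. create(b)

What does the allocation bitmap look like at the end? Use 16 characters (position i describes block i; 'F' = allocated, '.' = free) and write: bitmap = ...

  1. create(a)  ⇒  F...............  {a→[0]}
  2. append(a, 1)  ⇒  FF..............  {a→[0, 1]}
  3. create(b)  ⇒  FFF.............  {a→[0, 1]; b→[2]}
  4. truncate(a, 1)  ⇒  F.F.............  {a→[0]; b→[2]}
  5. append(a, 1)  ⇒  FFF.............  {a→[0, 1]; b→[2]}
  6. unlink(a)  ⇒  ..F.............  {b→[2]}
  7. unlink(b)  ⇒  ................  {}
  8. create(a)  ⇒  F...............  {a→[0]}
  9. unlink(a)  ⇒  ................  {}
  10. create(b)  ⇒  F...............  {b→[0]}
  11. unlink(b)  ⇒  ................  {}
  12. create(b)  ⇒  F...............  {b→[0]}

bitmap = F...............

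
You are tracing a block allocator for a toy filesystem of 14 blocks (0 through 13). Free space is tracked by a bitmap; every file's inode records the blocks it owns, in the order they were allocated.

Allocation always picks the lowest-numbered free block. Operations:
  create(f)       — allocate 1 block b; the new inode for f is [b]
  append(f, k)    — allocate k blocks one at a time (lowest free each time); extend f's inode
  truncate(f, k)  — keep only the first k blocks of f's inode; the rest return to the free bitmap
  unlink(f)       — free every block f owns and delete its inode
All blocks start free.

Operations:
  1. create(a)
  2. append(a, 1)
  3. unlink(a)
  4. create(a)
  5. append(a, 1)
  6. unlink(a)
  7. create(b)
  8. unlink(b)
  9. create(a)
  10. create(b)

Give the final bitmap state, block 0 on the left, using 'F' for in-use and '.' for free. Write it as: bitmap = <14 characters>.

bitmap = FF............

create(a): bitmap=F............. | a=[0]
append(a, 1): bitmap=FF............ | a=[0, 1]
unlink(a): bitmap=.............. | 
create(a): bitmap=F............. | a=[0]
append(a, 1): bitmap=FF............ | a=[0, 1]
unlink(a): bitmap=.............. | 
create(b): bitmap=F............. | b=[0]
unlink(b): bitmap=.............. | 
create(a): bitmap=F............. | a=[0]
create(b): bitmap=FF............ | a=[0] b=[1]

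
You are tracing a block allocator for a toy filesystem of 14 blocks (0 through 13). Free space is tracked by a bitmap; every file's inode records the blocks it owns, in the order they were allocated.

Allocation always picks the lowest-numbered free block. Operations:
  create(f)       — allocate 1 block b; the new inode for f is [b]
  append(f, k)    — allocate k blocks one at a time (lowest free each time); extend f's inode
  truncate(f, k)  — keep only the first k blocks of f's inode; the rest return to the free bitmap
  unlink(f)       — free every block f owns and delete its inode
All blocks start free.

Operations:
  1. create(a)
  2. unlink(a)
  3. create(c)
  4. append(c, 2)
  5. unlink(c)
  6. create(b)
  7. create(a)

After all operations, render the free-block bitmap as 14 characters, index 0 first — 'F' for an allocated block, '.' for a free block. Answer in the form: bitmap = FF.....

bitmap = FF............

[1] create(a) — a=0 (map F.............)
[2] unlink(a) —  (map ..............)
[3] create(c) — c=0 (map F.............)
[4] append(c, 2) — c=0,1,2 (map FFF...........)
[5] unlink(c) —  (map ..............)
[6] create(b) — b=0 (map F.............)
[7] create(a) — a=1 b=0 (map FF............)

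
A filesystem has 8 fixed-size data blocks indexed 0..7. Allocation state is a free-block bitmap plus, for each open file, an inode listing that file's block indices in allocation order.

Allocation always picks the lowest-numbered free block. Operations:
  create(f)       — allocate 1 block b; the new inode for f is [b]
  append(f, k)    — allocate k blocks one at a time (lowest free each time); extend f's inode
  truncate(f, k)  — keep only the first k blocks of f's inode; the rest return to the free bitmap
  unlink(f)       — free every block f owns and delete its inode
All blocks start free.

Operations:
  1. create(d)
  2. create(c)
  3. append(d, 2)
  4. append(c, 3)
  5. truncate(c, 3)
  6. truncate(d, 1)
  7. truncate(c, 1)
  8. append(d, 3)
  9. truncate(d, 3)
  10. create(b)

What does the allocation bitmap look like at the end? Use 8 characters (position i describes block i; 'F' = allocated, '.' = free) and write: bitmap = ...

bitmap = FFFFF...

[1] create(d) — d=0 (map F.......)
[2] create(c) — c=1 d=0 (map FF......)
[3] append(d, 2) — c=1 d=0,2,3 (map FFFF....)
[4] append(c, 3) — c=1,4,5,6 d=0,2,3 (map FFFFFFF.)
[5] truncate(c, 3) — c=1,4,5 d=0,2,3 (map FFFFFF..)
[6] truncate(d, 1) — c=1,4,5 d=0 (map FF..FF..)
[7] truncate(c, 1) — c=1 d=0 (map FF......)
[8] append(d, 3) — c=1 d=0,2,3,4 (map FFFFF...)
[9] truncate(d, 3) — c=1 d=0,2,3 (map FFFF....)
[10] create(b) — b=4 c=1 d=0,2,3 (map FFFFF...)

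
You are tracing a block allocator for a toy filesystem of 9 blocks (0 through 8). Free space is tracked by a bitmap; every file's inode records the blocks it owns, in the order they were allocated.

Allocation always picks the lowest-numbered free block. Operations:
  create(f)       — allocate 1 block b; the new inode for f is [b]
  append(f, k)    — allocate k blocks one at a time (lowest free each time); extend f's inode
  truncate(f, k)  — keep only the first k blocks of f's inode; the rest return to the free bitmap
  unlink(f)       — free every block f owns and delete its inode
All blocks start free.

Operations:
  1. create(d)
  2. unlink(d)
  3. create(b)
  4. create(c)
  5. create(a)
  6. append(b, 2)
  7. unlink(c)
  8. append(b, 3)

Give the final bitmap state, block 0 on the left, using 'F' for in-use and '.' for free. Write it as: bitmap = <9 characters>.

create(d): bitmap=F........ | d=[0]
unlink(d): bitmap=......... | 
create(b): bitmap=F........ | b=[0]
create(c): bitmap=FF....... | b=[0] c=[1]
create(a): bitmap=FFF...... | a=[2] b=[0] c=[1]
append(b, 2): bitmap=FFFFF.... | a=[2] b=[0, 3, 4] c=[1]
unlink(c): bitmap=F.FFF.... | a=[2] b=[0, 3, 4]
append(b, 3): bitmap=FFFFFFF.. | a=[2] b=[0, 3, 4, 1, 5, 6]

bitmap = FFFFFFF..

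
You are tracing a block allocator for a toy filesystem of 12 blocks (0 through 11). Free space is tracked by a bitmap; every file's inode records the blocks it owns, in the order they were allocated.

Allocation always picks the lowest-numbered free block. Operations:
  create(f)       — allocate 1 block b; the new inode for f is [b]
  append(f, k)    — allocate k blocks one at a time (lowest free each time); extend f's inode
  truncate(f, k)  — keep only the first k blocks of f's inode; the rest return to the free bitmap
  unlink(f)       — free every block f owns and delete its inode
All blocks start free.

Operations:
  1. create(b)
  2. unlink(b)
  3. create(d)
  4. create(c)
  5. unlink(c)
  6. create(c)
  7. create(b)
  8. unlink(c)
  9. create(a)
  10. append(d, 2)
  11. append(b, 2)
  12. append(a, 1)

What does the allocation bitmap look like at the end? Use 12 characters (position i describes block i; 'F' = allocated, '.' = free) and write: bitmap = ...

[1] create(b) — b=0 (map F...........)
[2] unlink(b) —  (map ............)
[3] create(d) — d=0 (map F...........)
[4] create(c) — c=1 d=0 (map FF..........)
[5] unlink(c) — d=0 (map F...........)
[6] create(c) — c=1 d=0 (map FF..........)
[7] create(b) — b=2 c=1 d=0 (map FFF.........)
[8] unlink(c) — b=2 d=0 (map F.F.........)
[9] create(a) — a=1 b=2 d=0 (map FFF.........)
[10] append(d, 2) — a=1 b=2 d=0,3,4 (map FFFFF.......)
[11] append(b, 2) — a=1 b=2,5,6 d=0,3,4 (map FFFFFFF.....)
[12] append(a, 1) — a=1,7 b=2,5,6 d=0,3,4 (map FFFFFFFF....)

bitmap = FFFFFFFF....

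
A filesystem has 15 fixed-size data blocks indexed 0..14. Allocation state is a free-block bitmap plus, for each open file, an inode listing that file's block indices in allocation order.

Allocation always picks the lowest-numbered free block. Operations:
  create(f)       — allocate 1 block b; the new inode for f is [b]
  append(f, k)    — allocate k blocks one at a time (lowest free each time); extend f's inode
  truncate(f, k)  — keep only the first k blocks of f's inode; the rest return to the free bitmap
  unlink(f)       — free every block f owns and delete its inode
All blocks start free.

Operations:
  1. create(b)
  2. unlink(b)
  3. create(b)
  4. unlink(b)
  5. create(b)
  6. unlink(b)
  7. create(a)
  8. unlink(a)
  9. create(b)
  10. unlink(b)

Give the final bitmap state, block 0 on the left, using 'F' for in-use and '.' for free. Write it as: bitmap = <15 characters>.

bitmap = ...............

  1. create(b)  ⇒  F..............  {b→[0]}
  2. unlink(b)  ⇒  ...............  {}
  3. create(b)  ⇒  F..............  {b→[0]}
  4. unlink(b)  ⇒  ...............  {}
  5. create(b)  ⇒  F..............  {b→[0]}
  6. unlink(b)  ⇒  ...............  {}
  7. create(a)  ⇒  F..............  {a→[0]}
  8. unlink(a)  ⇒  ...............  {}
  9. create(b)  ⇒  F..............  {b→[0]}
  10. unlink(b)  ⇒  ...............  {}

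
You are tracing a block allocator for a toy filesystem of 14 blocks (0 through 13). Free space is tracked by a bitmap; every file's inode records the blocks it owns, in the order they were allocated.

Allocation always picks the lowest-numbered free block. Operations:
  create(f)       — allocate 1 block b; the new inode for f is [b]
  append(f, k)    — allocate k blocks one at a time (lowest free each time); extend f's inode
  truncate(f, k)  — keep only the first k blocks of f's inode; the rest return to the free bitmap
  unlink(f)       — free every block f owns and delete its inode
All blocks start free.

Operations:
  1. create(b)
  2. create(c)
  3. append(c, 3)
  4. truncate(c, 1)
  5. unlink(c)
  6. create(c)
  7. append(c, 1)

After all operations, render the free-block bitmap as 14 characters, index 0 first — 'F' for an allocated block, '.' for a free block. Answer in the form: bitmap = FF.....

create(b): bitmap=F............. | b=[0]
create(c): bitmap=FF............ | b=[0] c=[1]
append(c, 3): bitmap=FFFFF......... | b=[0] c=[1, 2, 3, 4]
truncate(c, 1): bitmap=FF............ | b=[0] c=[1]
unlink(c): bitmap=F............. | b=[0]
create(c): bitmap=FF............ | b=[0] c=[1]
append(c, 1): bitmap=FFF........... | b=[0] c=[1, 2]

bitmap = FFF...........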